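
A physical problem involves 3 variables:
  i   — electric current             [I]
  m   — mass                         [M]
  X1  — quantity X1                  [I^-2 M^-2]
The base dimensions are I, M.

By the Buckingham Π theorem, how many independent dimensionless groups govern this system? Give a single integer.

Exponent matrix [I,M] × [i,m,X1]:
  I: [ 1  0 -2]
  M: [ 0  1 -2]
RREF → pivots at {i,m} ⇒ r = 2
n=3, r=2 ⇒ 1 dimensionless group

1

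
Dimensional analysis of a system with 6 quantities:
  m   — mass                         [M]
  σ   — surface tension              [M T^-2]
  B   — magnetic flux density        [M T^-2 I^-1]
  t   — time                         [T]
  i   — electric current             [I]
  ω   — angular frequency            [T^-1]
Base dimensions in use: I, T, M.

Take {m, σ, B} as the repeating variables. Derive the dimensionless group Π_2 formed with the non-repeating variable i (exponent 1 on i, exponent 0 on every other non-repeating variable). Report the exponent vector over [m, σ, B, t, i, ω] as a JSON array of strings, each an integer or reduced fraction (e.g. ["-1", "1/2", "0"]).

["0", "-1", "1", "0", "1", "0"]

Exponent matrix [I,T,M] × [m,σ,B,t,i,ω]:
  I: [ 0  0 -1  0  1  0]
  T: [ 0 -2 -2  1  0 -1]
  M: [ 1  1  1  0  0  0]
Echelon form has 3 nonzero rows (pivots: m,σ,B)
Repeat: m,σ,B; free: t,i,ω
RREF:
  r0: [   1    0    0  1/2    0 -1/2]
  r1: [   0    1    0 -1/2    1  1/2]
  r2: [   0    0    1    0   -1    0]
Fix exponent of i at 1, t at 0, ω at 0; solve each RREF row for its pivot's exponent:
  r0: exp(m) + (0)·1 = 0 ⇒ exp(m) = 0
  r1: exp(σ) + (1)·1 = 0 ⇒ exp(σ) = -1
  r2: exp(B) + (-1)·1 = 0 ⇒ exp(B) = 1
Π_2 = σ^-1 · B · i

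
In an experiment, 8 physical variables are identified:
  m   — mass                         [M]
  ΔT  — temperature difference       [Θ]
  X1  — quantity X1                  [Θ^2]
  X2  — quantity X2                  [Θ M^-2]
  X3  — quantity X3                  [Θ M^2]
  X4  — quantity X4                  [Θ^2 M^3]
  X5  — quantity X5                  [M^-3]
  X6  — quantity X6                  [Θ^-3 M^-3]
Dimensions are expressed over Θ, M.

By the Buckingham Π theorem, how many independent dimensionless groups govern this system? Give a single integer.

6

Exponent matrix [Θ,M] × [m,ΔT,X1,X2,X3,X4,X5,X6]:
  Θ: [ 0  1  2  1  1  2  0 -3]
  M: [ 1  0  0 -2  2  3 -3 -3]
RREF → pivots at {m,ΔT} ⇒ r = 2
n=8, r=2 ⇒ 6 dimensionless groups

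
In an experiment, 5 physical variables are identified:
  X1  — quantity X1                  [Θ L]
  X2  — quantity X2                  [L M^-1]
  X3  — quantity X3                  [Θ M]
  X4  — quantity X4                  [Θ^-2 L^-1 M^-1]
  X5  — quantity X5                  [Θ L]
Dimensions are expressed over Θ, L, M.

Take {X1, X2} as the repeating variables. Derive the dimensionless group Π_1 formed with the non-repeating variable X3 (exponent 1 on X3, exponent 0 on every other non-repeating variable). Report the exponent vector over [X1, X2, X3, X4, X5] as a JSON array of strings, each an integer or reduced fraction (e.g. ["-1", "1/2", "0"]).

Exponent matrix [Θ,L,M] × [X1,X2,X3,X4,X5]:
  Θ: [ 1  0  1 -2  1]
  L: [ 1  1  0 -1  1]
  M: [ 0 -1  1 -1  0]
Row reduction gives pivot columns X1,X2; rank = 2
Pivot set = {X1,X2}, free = {X3,X4,X5}
RREF:
  r0: [   1    0    1   -2    1]
  r1: [   0    1   -1    1    0]
  r2: [   0    0    0    0    0]
Fix exponent of X3 at 1, X4 at 0, X5 at 0; solve each RREF row for its pivot's exponent:
  r0: exp(X1) + (1)·1 = 0 ⇒ exp(X1) = -1
  r1: exp(X2) + (-1)·1 = 0 ⇒ exp(X2) = 1
Π_1 = X1^-1 · X2 · X3

["-1", "1", "1", "0", "0"]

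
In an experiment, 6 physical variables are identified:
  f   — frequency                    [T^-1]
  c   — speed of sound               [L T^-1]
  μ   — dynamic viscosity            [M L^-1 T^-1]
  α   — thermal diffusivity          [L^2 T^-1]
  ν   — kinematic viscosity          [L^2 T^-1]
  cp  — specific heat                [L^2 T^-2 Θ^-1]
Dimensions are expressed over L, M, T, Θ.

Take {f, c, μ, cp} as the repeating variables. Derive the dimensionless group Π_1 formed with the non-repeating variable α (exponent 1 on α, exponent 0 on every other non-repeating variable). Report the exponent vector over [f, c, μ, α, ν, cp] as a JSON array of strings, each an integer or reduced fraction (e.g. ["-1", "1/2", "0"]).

Exponent matrix [L,M,T,Θ] × [f,c,μ,α,ν,cp]:
  L: [ 0  1 -1  2  2  2]
  M: [ 0  0  1  0  0  0]
  T: [-1 -1 -1 -1 -1 -2]
  Θ: [ 0  0  0  0  0 -1]
Echelon form has 4 nonzero rows (pivots: f,c,μ,cp)
Repeat: f,c,μ,cp; free: α,ν
RREF:
  r0: [   1    0    0   -1   -1    0]
  r1: [   0    1    0    2    2    0]
  r2: [   0    0    1    0    0    0]
  r3: [   0    0    0    0    0    1]
Fix exponent of α at 1, ν at 0; solve each RREF row for its pivot's exponent:
  r0: exp(f) + (-1)·1 = 0 ⇒ exp(f) = 1
  r1: exp(c) + (2)·1 = 0 ⇒ exp(c) = -2
  r2: exp(μ) + (0)·1 = 0 ⇒ exp(μ) = 0
  r3: exp(cp) + (0)·1 = 0 ⇒ exp(cp) = 0
Π_1 = f · c^-2 · α

["1", "-2", "0", "1", "0", "0"]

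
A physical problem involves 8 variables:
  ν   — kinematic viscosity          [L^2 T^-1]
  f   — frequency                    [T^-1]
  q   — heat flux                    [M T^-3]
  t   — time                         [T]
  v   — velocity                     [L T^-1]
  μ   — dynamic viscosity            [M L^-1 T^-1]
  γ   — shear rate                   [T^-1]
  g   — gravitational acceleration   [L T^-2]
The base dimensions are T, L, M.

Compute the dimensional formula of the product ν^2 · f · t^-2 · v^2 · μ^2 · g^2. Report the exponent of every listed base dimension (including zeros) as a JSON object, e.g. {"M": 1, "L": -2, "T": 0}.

{"T": -13, "L": 6, "M": 2}

Dimensional matrix (T×L×M by ν×f×q×t×v×μ×γ×g):
  T: [-1 -1 -3  1 -1 -1 -1 -2]
  L: [ 2  0  0  0  1 -1  0  1]
  M: [ 0  0  1  0  0  1  0  0]
  [T]: (2)·-1+(1)·-1+(-2)·1+(2)·-1+(2)·-1+(2)·-2 = -13
  [L]: (2)·2+(1)·0+(-2)·0+(2)·1+(2)·-1+(2)·1 = 6
  [M]: (2)·0+(1)·0+(-2)·0+(2)·0+(2)·1+(2)·0 = 2
⇒ T^-13 L^6 M^2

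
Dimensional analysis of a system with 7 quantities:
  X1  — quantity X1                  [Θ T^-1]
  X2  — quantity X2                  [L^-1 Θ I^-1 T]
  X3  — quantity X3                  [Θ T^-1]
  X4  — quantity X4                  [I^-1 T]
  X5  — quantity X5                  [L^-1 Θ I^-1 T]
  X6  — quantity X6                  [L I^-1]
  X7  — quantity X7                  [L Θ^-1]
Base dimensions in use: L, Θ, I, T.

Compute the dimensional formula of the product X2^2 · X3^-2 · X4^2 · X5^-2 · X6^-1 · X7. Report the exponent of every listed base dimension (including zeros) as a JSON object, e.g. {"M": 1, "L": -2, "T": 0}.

{"L": 0, "Θ": -3, "I": -1, "T": 4}

Exponent matrix [L,Θ,I,T] × [X1,X2,X3,X4,X5,X6,X7]:
  L: [ 0 -1  0  0 -1  1  1]
  Θ: [ 1  1  1  0  1  0 -1]
  I: [ 0 -1  0 -1 -1 -1  0]
  T: [-1  1 -1  1  1  0  0]
  [L]: (2)·-1+(-2)·0+(2)·0+(-2)·-1+(-1)·1+(1)·1 = 0
  [Θ]: (2)·1+(-2)·1+(2)·0+(-2)·1+(-1)·0+(1)·-1 = -3
  [I]: (2)·-1+(-2)·0+(2)·-1+(-2)·-1+(-1)·-1+(1)·0 = -1
  [T]: (2)·1+(-2)·-1+(2)·1+(-2)·1+(-1)·0+(1)·0 = 4
⇒ Θ^-3 I^-1 T^4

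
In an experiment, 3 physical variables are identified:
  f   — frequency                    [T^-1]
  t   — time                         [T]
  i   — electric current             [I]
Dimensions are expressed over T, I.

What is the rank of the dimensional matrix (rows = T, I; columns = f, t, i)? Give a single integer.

Dimensional matrix (T×I by f×t×i):
  T: [-1  1  0]
  I: [ 0  0  1]
RREF → pivots at {f,i} ⇒ r = 2

2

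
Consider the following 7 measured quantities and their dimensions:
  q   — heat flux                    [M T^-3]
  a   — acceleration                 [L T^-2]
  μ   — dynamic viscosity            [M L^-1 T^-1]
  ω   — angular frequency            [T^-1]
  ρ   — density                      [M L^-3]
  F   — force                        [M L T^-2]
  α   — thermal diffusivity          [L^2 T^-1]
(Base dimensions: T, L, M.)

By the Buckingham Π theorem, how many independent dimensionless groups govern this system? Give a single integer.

4

Dimensional matrix (T×L×M by q×a×μ×ω×ρ×F×α):
  T: [-3 -2 -1 -1  0 -2 -1]
  L: [ 0  1 -1  0 -3  1  2]
  M: [ 1  0  1  0  1  1  0]
Echelon form has 3 nonzero rows (pivots: q,a,ω)
Π count = n − r = 7 − 3 = 4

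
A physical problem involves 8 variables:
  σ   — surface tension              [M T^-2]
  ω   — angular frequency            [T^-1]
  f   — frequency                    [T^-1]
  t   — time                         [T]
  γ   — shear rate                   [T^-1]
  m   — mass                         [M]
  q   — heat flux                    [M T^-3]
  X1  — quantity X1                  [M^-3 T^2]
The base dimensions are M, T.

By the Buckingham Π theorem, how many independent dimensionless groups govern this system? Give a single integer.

6

Dimensional matrix (M×T by σ×ω×f×t×γ×m×q×X1):
  M: [ 1  0  0  0  0  1  1 -3]
  T: [-2 -1 -1  1 -1  0 -3  2]
RREF → pivots at {σ,ω} ⇒ r = 2
Π count = n − r = 8 − 2 = 6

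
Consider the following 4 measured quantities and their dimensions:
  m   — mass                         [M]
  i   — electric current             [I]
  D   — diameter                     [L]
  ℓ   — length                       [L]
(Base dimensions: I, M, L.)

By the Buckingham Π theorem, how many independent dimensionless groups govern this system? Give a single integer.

Exponent matrix [I,M,L] × [m,i,D,ℓ]:
  I: [ 0  1  0  0]
  M: [ 1  0  0  0]
  L: [ 0  0  1  1]
Echelon form has 3 nonzero rows (pivots: m,i,D)
Π count = n − r = 4 − 3 = 1

1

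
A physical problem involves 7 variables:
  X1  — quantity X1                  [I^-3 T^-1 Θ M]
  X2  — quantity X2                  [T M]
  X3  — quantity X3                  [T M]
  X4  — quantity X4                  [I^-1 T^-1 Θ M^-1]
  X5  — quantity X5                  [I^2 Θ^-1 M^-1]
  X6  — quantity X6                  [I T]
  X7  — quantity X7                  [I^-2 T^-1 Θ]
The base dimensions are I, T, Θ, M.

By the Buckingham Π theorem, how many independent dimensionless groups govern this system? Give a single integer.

Write exponents as rows I,T,Θ,M / cols X1,X2,X3,X4,X5,X6,X7:
  I: [-3  0  0 -1  2  1 -2]
  T: [-1  1  1 -1  0  1 -1]
  Θ: [ 1  0  0  1 -1  0  1]
  M: [ 1  1  1 -1 -1  0  0]
Row reduction gives pivot columns X1,X2,X4; rank = 3
Π count = n − r = 7 − 3 = 4

4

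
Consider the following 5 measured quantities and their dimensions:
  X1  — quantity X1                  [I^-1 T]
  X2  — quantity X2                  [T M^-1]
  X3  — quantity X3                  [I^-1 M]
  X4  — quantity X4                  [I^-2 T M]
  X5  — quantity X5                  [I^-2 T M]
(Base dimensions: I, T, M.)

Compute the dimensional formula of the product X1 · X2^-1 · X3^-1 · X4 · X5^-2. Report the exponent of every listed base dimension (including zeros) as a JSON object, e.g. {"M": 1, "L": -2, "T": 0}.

{"I": 2, "T": -1, "M": -1}

Exponent matrix [I,T,M] × [X1,X2,X3,X4,X5]:
  I: [-1  0 -1 -2 -2]
  T: [ 1  1  0  1  1]
  M: [ 0 -1  1  1  1]
  [I]: (1)·-1+(-1)·0+(-1)·-1+(1)·-2+(-2)·-2 = 2
  [T]: (1)·1+(-1)·1+(-1)·0+(1)·1+(-2)·1 = -1
  [M]: (1)·0+(-1)·-1+(-1)·1+(1)·1+(-2)·1 = -1
⇒ I^2 T^-1 M^-1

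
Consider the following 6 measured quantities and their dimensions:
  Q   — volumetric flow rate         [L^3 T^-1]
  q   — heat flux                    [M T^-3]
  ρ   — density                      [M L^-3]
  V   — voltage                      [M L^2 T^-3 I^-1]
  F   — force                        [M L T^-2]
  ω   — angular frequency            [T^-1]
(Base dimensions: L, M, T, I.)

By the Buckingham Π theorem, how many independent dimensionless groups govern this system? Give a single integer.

2

Exponent matrix [L,M,T,I] × [Q,q,ρ,V,F,ω]:
  L: [ 3  0 -3  2  1  0]
  M: [ 0  1  1  1  1  0]
  T: [-1 -3  0 -3 -2 -1]
  I: [ 0  0  0 -1  0  0]
RREF → pivots at {Q,q,ρ,V} ⇒ r = 4
Π count = n − r = 6 − 4 = 2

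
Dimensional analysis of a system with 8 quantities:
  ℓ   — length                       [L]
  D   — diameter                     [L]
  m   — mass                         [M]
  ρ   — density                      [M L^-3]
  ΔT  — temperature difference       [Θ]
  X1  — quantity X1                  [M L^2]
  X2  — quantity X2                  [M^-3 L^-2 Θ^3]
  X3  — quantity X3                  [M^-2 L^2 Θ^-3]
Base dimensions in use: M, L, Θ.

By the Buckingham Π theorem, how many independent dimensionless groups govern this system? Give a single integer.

Write exponents as rows M,L,Θ / cols ℓ,D,m,ρ,ΔT,X1,X2,X3:
  M: [ 0  0  1  1  0  1 -3 -2]
  L: [ 1  1  0 -3  0  2 -2  2]
  Θ: [ 0  0  0  0  1  0  3 -3]
Echelon form has 3 nonzero rows (pivots: ℓ,m,ΔT)
8 vars − rank 3 = 5 Π groups

5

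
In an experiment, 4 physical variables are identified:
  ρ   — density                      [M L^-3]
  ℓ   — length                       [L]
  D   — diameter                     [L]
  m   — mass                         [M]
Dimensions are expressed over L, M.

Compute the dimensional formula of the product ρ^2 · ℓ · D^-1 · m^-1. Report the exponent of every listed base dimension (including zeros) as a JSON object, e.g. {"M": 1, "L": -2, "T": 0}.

Exponent matrix [L,M] × [ρ,ℓ,D,m]:
  L: [-3  1  1  0]
  M: [ 1  0  0  1]
  [L]: (2)·-3+(1)·1+(-1)·1+(-1)·0 = -6
  [M]: (2)·1+(1)·0+(-1)·0+(-1)·1 = 1
⇒ L^-6 M

{"L": -6, "M": 1}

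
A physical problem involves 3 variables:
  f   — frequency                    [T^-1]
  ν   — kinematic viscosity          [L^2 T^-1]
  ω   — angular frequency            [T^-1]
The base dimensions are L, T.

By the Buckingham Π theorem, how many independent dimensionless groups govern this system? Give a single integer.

Write exponents as rows L,T / cols f,ν,ω:
  L: [ 0  2  0]
  T: [-1 -1 -1]
Row reduction gives pivot columns f,ν; rank = 2
3 vars − rank 2 = 1 Π group

1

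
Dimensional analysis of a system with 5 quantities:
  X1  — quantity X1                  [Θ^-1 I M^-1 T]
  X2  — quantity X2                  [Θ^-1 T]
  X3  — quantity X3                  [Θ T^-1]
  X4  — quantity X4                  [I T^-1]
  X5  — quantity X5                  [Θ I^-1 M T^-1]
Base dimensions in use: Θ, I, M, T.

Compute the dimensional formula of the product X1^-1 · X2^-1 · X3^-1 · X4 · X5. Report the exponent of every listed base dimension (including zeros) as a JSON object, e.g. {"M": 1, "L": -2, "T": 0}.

{"Θ": 2, "I": -1, "M": 2, "T": -3}

Write exponents as rows Θ,I,M,T / cols X1,X2,X3,X4,X5:
  Θ: [-1 -1  1  0  1]
  I: [ 1  0  0  1 -1]
  M: [-1  0  0  0  1]
  T: [ 1  1 -1 -1 -1]
  [Θ]: (-1)·-1+(-1)·-1+(-1)·1+(1)·0+(1)·1 = 2
  [I]: (-1)·1+(-1)·0+(-1)·0+(1)·1+(1)·-1 = -1
  [M]: (-1)·-1+(-1)·0+(-1)·0+(1)·0+(1)·1 = 2
  [T]: (-1)·1+(-1)·1+(-1)·-1+(1)·-1+(1)·-1 = -3
⇒ Θ^2 I^-1 M^2 T^-3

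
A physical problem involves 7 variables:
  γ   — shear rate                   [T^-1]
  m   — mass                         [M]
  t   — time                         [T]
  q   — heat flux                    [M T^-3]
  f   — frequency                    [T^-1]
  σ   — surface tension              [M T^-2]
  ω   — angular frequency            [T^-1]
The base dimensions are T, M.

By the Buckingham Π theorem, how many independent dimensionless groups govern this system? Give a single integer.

5

Exponent matrix [T,M] × [γ,m,t,q,f,σ,ω]:
  T: [-1  0  1 -3 -1 -2 -1]
  M: [ 0  1  0  1  0  1  0]
Row reduction gives pivot columns γ,m; rank = 2
n=7, r=2 ⇒ 5 dimensionless groups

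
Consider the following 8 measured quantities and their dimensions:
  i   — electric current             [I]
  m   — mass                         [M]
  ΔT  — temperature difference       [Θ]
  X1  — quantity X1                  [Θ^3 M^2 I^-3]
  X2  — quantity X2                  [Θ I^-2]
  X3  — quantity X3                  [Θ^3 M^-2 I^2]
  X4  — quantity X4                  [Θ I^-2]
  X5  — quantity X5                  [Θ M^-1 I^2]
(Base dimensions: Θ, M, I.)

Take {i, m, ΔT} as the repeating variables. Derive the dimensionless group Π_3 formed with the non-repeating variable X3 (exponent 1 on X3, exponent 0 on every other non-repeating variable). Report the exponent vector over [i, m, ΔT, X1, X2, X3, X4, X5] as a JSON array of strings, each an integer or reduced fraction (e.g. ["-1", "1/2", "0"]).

Dimensional matrix (Θ×M×I by i×m×ΔT×X1×X2×X3×X4×X5):
  Θ: [ 0  0  1  3  1  3  1  1]
  M: [ 0  1  0  2  0 -2  0 -1]
  I: [ 1  0  0 -3 -2  2 -2  2]
Row reduction gives pivot columns i,m,ΔT; rank = 3
Pivot set = {i,m,ΔT}, free = {X1,X2,X3,X4,X5}
RREF:
  r0: [   1    0    0   -3   -2    2   -2    2]
  r1: [   0    1    0    2    0   -2    0   -1]
  r2: [   0    0    1    3    1    3    1    1]
Fix exponent of X3 at 1, X1 at 0, X2 at 0, X4 at 0, X5 at 0; solve each RREF row for its pivot's exponent:
  r0: exp(i) + (2)·1 = 0 ⇒ exp(i) = -2
  r1: exp(m) + (-2)·1 = 0 ⇒ exp(m) = 2
  r2: exp(ΔT) + (3)·1 = 0 ⇒ exp(ΔT) = -3
Π_3 = i^-2 · m^2 · ΔT^-3 · X3

["-2", "2", "-3", "0", "0", "1", "0", "0"]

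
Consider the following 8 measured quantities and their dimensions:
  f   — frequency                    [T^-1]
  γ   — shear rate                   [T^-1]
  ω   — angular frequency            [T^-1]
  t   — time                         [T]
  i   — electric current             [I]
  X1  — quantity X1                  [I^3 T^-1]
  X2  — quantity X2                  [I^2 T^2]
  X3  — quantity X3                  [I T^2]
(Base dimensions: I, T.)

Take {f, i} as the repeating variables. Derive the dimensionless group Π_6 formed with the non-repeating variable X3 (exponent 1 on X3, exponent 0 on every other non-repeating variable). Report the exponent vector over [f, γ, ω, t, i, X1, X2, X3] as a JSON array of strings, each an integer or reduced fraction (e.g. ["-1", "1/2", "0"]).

["2", "0", "0", "0", "-1", "0", "0", "1"]

Exponent matrix [I,T] × [f,γ,ω,t,i,X1,X2,X3]:
  I: [ 0  0  0  0  1  3  2  1]
  T: [-1 -1 -1  1  0 -1  2  2]
Echelon form has 2 nonzero rows (pivots: f,i)
Repeat: f,i; free: γ,ω,t,X1,X2,X3
RREF:
  r0: [   1    1    1   -1    0    1   -2   -2]
  r1: [   0    0    0    0    1    3    2    1]
Fix exponent of X3 at 1, γ at 0, ω at 0, t at 0, X1 at 0, X2 at 0; solve each RREF row for its pivot's exponent:
  r0: exp(f) + (-2)·1 = 0 ⇒ exp(f) = 2
  r1: exp(i) + (1)·1 = 0 ⇒ exp(i) = -1
Π_6 = f^2 · i^-1 · X3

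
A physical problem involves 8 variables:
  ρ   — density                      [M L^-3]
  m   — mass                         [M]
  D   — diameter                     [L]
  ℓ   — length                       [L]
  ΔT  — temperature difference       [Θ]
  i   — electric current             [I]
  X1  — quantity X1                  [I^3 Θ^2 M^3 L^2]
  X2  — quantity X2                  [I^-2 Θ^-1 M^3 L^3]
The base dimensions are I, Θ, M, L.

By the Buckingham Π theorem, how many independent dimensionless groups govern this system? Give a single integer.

Write exponents as rows I,Θ,M,L / cols ρ,m,D,ℓ,ΔT,i,X1,X2:
  I: [ 0  0  0  0  0  1  3 -2]
  Θ: [ 0  0  0  0  1  0  2 -1]
  M: [ 1  1  0  0  0  0  3  3]
  L: [-3  0  1  1  0  0  2  3]
Echelon form has 4 nonzero rows (pivots: ρ,m,ΔT,i)
8 vars − rank 4 = 4 Π groups

4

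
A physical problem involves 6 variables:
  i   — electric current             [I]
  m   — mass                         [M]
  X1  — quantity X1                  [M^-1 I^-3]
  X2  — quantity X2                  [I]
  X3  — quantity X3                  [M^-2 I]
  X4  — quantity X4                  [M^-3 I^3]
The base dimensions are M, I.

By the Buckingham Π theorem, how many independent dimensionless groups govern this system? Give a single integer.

Dimensional matrix (M×I by i×m×X1×X2×X3×X4):
  M: [ 0  1 -1  0 -2 -3]
  I: [ 1  0 -3  1  1  3]
Echelon form has 2 nonzero rows (pivots: i,m)
6 vars − rank 2 = 4 Π groups

4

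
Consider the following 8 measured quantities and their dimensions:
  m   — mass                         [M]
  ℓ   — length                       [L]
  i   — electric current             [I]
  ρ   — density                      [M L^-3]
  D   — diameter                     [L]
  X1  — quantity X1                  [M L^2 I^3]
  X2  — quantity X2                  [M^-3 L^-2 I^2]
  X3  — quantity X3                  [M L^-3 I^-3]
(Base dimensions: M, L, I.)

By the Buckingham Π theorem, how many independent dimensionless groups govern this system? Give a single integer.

5

Write exponents as rows M,L,I / cols m,ℓ,i,ρ,D,X1,X2,X3:
  M: [ 1  0  0  1  0  1 -3  1]
  L: [ 0  1  0 -3  1  2 -2 -3]
  I: [ 0  0  1  0  0  3  2 -3]
RREF → pivots at {m,ℓ,i} ⇒ r = 3
8 vars − rank 3 = 5 Π groups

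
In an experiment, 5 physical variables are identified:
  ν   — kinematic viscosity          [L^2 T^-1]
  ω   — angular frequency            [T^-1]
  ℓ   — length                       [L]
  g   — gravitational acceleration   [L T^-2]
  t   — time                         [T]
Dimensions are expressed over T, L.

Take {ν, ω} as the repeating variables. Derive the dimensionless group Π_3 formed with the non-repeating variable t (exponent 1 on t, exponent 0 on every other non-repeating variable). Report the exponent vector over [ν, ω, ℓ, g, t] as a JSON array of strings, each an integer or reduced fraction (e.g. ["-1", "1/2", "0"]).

Write exponents as rows T,L / cols ν,ω,ℓ,g,t:
  T: [-1 -1  0 -2  1]
  L: [ 2  0  1  1  0]
RREF → pivots at {ν,ω} ⇒ r = 2
Repeat: ν,ω; free: ℓ,g,t
RREF:
  r0: [   1    0  1/2  1/2    0]
  r1: [   0    1 -1/2  3/2   -1]
Fix exponent of t at 1, ℓ at 0, g at 0; solve each RREF row for its pivot's exponent:
  r0: exp(ν) + (0)·1 = 0 ⇒ exp(ν) = 0
  r1: exp(ω) + (-1)·1 = 0 ⇒ exp(ω) = 1
Π_3 = ω · t

["0", "1", "0", "0", "1"]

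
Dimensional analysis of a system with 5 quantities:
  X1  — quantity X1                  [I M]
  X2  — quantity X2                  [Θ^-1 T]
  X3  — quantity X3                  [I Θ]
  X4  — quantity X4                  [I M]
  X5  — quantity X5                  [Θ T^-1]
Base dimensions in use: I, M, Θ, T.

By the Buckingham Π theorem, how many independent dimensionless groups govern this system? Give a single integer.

Dimensional matrix (I×M×Θ×T by X1×X2×X3×X4×X5):
  I: [ 1  0  1  1  0]
  M: [ 1  0  0  1  0]
  Θ: [ 0 -1  1  0  1]
  T: [ 0  1  0  0 -1]
Echelon form has 3 nonzero rows (pivots: X1,X2,X3)
n=5, r=3 ⇒ 2 dimensionless groups

2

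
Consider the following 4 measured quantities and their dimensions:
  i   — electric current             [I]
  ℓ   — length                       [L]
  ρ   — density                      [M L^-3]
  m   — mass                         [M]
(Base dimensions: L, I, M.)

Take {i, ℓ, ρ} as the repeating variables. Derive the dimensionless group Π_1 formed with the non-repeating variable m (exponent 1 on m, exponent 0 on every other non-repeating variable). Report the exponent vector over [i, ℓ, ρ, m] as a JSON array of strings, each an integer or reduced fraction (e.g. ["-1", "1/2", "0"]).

["0", "-3", "-1", "1"]

Dimensional matrix (L×I×M by i×ℓ×ρ×m):
  L: [ 0  1 -3  0]
  I: [ 1  0  0  0]
  M: [ 0  0  1  1]
RREF → pivots at {i,ℓ,ρ} ⇒ r = 3
Pivot set = {i,ℓ,ρ}, free = {m}
RREF:
  r0: [   1    0    0    0]
  r1: [   0    1    0    3]
  r2: [   0    0    1    1]
Fix exponent of m at 1; solve each RREF row for its pivot's exponent:
  r0: exp(i) + (0)·1 = 0 ⇒ exp(i) = 0
  r1: exp(ℓ) + (3)·1 = 0 ⇒ exp(ℓ) = -3
  r2: exp(ρ) + (1)·1 = 0 ⇒ exp(ρ) = -1
Π_1 = ℓ^-3 · ρ^-1 · m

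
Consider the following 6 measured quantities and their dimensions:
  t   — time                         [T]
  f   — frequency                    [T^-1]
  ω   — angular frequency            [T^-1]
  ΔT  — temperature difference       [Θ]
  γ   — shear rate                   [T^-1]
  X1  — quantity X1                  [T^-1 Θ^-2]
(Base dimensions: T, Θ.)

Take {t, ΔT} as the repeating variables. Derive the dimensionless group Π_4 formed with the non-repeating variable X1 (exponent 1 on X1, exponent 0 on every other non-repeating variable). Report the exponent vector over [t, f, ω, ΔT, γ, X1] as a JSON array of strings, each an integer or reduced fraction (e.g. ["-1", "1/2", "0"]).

["1", "0", "0", "2", "0", "1"]

Dimensional matrix (T×Θ by t×f×ω×ΔT×γ×X1):
  T: [ 1 -1 -1  0 -1 -1]
  Θ: [ 0  0  0  1  0 -2]
Echelon form has 2 nonzero rows (pivots: t,ΔT)
Repeat: t,ΔT; free: f,ω,γ,X1
RREF:
  r0: [   1   -1   -1    0   -1   -1]
  r1: [   0    0    0    1    0   -2]
Fix exponent of X1 at 1, f at 0, ω at 0, γ at 0; solve each RREF row for its pivot's exponent:
  r0: exp(t) + (-1)·1 = 0 ⇒ exp(t) = 1
  r1: exp(ΔT) + (-2)·1 = 0 ⇒ exp(ΔT) = 2
Π_4 = t · ΔT^2 · X1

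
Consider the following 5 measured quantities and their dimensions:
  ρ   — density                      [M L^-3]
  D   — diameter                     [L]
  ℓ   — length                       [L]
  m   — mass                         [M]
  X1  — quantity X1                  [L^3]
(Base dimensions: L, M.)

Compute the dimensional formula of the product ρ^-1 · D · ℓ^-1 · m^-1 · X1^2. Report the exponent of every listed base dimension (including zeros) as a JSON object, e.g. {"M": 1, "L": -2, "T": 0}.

{"L": 9, "M": -2}

Exponent matrix [L,M] × [ρ,D,ℓ,m,X1]:
  L: [-3  1  1  0  3]
  M: [ 1  0  0  1  0]
  [L]: (-1)·-3+(1)·1+(-1)·1+(-1)·0+(2)·3 = 9
  [M]: (-1)·1+(1)·0+(-1)·0+(-1)·1+(2)·0 = -2
⇒ L^9 M^-2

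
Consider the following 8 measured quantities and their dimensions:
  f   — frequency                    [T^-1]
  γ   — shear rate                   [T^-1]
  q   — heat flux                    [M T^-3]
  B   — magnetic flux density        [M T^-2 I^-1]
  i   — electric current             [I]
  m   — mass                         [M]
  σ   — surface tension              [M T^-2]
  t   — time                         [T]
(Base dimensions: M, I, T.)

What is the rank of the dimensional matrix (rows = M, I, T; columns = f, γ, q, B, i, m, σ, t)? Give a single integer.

3

Write exponents as rows M,I,T / cols f,γ,q,B,i,m,σ,t:
  M: [ 0  0  1  1  0  1  1  0]
  I: [ 0  0  0 -1  1  0  0  0]
  T: [-1 -1 -3 -2  0  0 -2  1]
Row reduction gives pivot columns f,q,B; rank = 3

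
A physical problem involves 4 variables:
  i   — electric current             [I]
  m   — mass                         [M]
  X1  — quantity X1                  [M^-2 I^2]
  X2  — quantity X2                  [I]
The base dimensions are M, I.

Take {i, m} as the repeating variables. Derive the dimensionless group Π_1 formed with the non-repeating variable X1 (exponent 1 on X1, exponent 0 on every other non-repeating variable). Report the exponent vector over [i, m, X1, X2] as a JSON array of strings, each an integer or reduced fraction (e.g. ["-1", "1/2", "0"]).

Dimensional matrix (M×I by i×m×X1×X2):
  M: [ 0  1 -2  0]
  I: [ 1  0  2  1]
Row reduction gives pivot columns i,m; rank = 2
Pivot set = {i,m}, free = {X1,X2}
RREF:
  r0: [   1    0    2    1]
  r1: [   0    1   -2    0]
Fix exponent of X1 at 1, X2 at 0; solve each RREF row for its pivot's exponent:
  r0: exp(i) + (2)·1 = 0 ⇒ exp(i) = -2
  r1: exp(m) + (-2)·1 = 0 ⇒ exp(m) = 2
Π_1 = i^-2 · m^2 · X1

["-2", "2", "1", "0"]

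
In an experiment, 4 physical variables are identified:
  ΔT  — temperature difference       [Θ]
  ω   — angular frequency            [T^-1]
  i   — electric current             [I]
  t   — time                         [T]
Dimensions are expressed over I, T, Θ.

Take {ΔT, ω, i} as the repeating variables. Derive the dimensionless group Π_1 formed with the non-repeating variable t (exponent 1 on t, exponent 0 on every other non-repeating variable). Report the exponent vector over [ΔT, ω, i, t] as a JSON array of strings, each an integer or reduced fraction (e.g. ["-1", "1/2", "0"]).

["0", "1", "0", "1"]

Write exponents as rows I,T,Θ / cols ΔT,ω,i,t:
  I: [ 0  0  1  0]
  T: [ 0 -1  0  1]
  Θ: [ 1  0  0  0]
RREF → pivots at {ΔT,ω,i} ⇒ r = 3
Pivot set = {ΔT,ω,i}, free = {t}
RREF:
  r0: [   1    0    0    0]
  r1: [   0    1    0   -1]
  r2: [   0    0    1    0]
Fix exponent of t at 1; solve each RREF row for its pivot's exponent:
  r0: exp(ΔT) + (0)·1 = 0 ⇒ exp(ΔT) = 0
  r1: exp(ω) + (-1)·1 = 0 ⇒ exp(ω) = 1
  r2: exp(i) + (0)·1 = 0 ⇒ exp(i) = 0
Π_1 = ω · t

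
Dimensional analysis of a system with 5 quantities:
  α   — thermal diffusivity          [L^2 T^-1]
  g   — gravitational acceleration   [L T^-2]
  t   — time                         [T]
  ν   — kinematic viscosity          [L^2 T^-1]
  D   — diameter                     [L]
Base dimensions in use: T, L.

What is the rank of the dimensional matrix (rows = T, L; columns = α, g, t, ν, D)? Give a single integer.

2

Exponent matrix [T,L] × [α,g,t,ν,D]:
  T: [-1 -2  1 -1  0]
  L: [ 2  1  0  2  1]
RREF → pivots at {α,g} ⇒ r = 2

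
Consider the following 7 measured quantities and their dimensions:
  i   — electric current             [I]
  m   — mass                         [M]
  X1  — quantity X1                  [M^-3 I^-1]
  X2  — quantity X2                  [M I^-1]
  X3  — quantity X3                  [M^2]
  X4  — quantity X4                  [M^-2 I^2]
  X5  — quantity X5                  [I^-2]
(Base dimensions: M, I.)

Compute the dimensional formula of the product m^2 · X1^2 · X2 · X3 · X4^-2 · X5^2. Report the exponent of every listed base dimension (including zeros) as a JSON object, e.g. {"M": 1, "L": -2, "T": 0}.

{"M": 3, "I": -11}

Dimensional matrix (M×I by i×m×X1×X2×X3×X4×X5):
  M: [ 0  1 -3  1  2 -2  0]
  I: [ 1  0 -1 -1  0  2 -2]
  [M]: (2)·1+(2)·-3+(1)·1+(1)·2+(-2)·-2+(2)·0 = 3
  [I]: (2)·0+(2)·-1+(1)·-1+(1)·0+(-2)·2+(2)·-2 = -11
⇒ M^3 I^-11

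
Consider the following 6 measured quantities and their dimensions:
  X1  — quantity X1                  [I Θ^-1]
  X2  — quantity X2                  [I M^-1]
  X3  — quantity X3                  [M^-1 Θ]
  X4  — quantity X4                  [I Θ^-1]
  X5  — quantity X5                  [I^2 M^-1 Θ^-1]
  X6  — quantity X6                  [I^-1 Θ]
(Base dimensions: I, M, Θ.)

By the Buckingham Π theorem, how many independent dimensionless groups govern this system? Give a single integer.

4

Dimensional matrix (I×M×Θ by X1×X2×X3×X4×X5×X6):
  I: [ 1  1  0  1  2 -1]
  M: [ 0 -1 -1  0 -1  0]
  Θ: [-1  0  1 -1 -1  1]
Echelon form has 2 nonzero rows (pivots: X1,X2)
6 vars − rank 2 = 4 Π groups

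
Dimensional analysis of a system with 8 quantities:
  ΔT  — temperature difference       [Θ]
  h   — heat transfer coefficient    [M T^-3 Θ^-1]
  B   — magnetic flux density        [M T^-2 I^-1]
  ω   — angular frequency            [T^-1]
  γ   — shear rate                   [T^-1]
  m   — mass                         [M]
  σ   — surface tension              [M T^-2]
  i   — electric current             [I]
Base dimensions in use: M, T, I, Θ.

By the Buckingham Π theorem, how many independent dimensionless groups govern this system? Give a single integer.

4

Exponent matrix [M,T,I,Θ] × [ΔT,h,B,ω,γ,m,σ,i]:
  M: [ 0  1  1  0  0  1  1  0]
  T: [ 0 -3 -2 -1 -1  0 -2  0]
  I: [ 0  0 -1  0  0  0  0  1]
  Θ: [ 1 -1  0  0  0  0  0  0]
Echelon form has 4 nonzero rows (pivots: ΔT,h,B,ω)
Π count = n − r = 8 − 4 = 4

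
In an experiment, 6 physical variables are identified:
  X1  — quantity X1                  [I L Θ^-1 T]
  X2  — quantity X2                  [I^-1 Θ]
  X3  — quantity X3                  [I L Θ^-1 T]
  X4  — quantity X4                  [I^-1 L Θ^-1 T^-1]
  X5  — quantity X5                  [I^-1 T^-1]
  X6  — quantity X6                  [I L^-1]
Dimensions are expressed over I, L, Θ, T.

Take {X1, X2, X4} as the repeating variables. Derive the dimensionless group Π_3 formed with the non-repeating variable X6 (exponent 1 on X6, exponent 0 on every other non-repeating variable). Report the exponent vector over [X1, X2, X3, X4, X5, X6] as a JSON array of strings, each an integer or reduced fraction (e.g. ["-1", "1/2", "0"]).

Write exponents as rows I,L,Θ,T / cols X1,X2,X3,X4,X5,X6:
  I: [ 1 -1  1 -1 -1  1]
  L: [ 1  0  1  1  0 -1]
  Θ: [-1  1 -1 -1  0  0]
  T: [ 1  0  1 -1 -1  0]
Row reduction gives pivot columns X1,X2,X4; rank = 3
Repeat: X1,X2,X4; free: X3,X5,X6
RREF:
  r0: [   1    0    1    0 -1/2 -1/2]
  r1: [   0    1    0    0    0   -1]
  r2: [   0    0    0    1  1/2 -1/2]
  r3: [   0    0    0    0    0    0]
Fix exponent of X6 at 1, X3 at 0, X5 at 0; solve each RREF row for its pivot's exponent:
  r0: exp(X1) + (-1/2)·1 = 0 ⇒ exp(X1) = 1/2
  r1: exp(X2) + (-1)·1 = 0 ⇒ exp(X2) = 1
  r2: exp(X4) + (-1/2)·1 = 0 ⇒ exp(X4) = 1/2
Π_3 = X1^(1/2) · X2 · X4^(1/2) · X6

["1/2", "1", "0", "1/2", "0", "1"]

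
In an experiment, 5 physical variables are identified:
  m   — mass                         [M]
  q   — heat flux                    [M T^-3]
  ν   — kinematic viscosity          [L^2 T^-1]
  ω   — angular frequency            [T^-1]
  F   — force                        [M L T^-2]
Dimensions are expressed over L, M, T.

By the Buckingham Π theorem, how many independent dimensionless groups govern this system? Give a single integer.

2

Write exponents as rows L,M,T / cols m,q,ν,ω,F:
  L: [ 0  0  2  0  1]
  M: [ 1  1  0  0  1]
  T: [ 0 -3 -1 -1 -2]
Echelon form has 3 nonzero rows (pivots: m,q,ν)
5 vars − rank 3 = 2 Π groups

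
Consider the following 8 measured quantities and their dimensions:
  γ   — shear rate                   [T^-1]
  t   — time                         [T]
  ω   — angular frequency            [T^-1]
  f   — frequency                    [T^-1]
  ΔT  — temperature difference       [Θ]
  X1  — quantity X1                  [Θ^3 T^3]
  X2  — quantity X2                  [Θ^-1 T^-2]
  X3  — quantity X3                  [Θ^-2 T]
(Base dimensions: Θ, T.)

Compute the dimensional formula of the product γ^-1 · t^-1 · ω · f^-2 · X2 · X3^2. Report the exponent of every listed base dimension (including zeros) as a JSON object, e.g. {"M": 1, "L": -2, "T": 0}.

Exponent matrix [Θ,T] × [γ,t,ω,f,ΔT,X1,X2,X3]:
  Θ: [ 0  0  0  0  1  3 -1 -2]
  T: [-1  1 -1 -1  0  3 -2  1]
  [Θ]: (-1)·0+(-1)·0+(1)·0+(-2)·0+(1)·-1+(2)·-2 = -5
  [T]: (-1)·-1+(-1)·1+(1)·-1+(-2)·-1+(1)·-2+(2)·1 = 1
⇒ Θ^-5 T

{"Θ": -5, "T": 1}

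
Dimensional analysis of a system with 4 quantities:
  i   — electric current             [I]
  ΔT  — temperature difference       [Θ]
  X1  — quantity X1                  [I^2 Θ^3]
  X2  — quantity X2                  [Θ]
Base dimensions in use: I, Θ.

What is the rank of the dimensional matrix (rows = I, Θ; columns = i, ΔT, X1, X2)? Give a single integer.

2

Exponent matrix [I,Θ] × [i,ΔT,X1,X2]:
  I: [ 1  0  2  0]
  Θ: [ 0  1  3  1]
RREF → pivots at {i,ΔT} ⇒ r = 2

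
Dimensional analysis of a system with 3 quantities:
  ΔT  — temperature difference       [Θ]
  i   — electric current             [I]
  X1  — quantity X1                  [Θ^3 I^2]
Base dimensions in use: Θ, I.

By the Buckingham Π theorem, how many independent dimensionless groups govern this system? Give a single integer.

1

Dimensional matrix (Θ×I by ΔT×i×X1):
  Θ: [ 1  0  3]
  I: [ 0  1  2]
Row reduction gives pivot columns ΔT,i; rank = 2
Π count = n − r = 3 − 2 = 1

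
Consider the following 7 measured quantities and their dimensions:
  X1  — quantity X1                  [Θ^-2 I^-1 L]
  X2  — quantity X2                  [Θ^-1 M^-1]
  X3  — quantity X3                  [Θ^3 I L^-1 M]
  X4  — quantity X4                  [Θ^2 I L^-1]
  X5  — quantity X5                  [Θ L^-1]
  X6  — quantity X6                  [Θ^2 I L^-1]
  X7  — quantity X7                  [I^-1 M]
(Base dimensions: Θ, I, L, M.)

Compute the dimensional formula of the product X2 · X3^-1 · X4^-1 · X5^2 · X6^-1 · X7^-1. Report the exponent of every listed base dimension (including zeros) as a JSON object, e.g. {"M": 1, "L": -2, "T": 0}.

Exponent matrix [Θ,I,L,M] × [X1,X2,X3,X4,X5,X6,X7]:
  Θ: [-2 -1  3  2  1  2  0]
  I: [-1  0  1  1  0  1 -1]
  L: [ 1  0 -1 -1 -1 -1  0]
  M: [ 0 -1  1  0  0  0  1]
  [Θ]: (1)·-1+(-1)·3+(-1)·2+(2)·1+(-1)·2+(-1)·0 = -6
  [I]: (1)·0+(-1)·1+(-1)·1+(2)·0+(-1)·1+(-1)·-1 = -2
  [L]: (1)·0+(-1)·-1+(-1)·-1+(2)·-1+(-1)·-1+(-1)·0 = 1
  [M]: (1)·-1+(-1)·1+(-1)·0+(2)·0+(-1)·0+(-1)·1 = -3
⇒ Θ^-6 I^-2 L M^-3

{"Θ": -6, "I": -2, "L": 1, "M": -3}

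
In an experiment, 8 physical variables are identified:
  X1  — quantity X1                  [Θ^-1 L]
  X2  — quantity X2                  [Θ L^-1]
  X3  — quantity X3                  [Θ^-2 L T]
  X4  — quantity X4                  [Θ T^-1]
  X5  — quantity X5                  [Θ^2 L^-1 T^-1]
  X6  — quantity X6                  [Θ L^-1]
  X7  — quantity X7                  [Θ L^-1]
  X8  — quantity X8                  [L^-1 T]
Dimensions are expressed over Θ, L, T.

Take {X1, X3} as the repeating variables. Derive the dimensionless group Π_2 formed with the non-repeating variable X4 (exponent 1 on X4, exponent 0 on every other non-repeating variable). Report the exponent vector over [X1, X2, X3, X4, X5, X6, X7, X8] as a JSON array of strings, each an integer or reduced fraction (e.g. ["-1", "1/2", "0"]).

["-1", "0", "1", "1", "0", "0", "0", "0"]

Write exponents as rows Θ,L,T / cols X1,X2,X3,X4,X5,X6,X7,X8:
  Θ: [-1  1 -2  1  2  1  1  0]
  L: [ 1 -1  1  0 -1 -1 -1 -1]
  T: [ 0  0  1 -1 -1  0  0  1]
Row reduction gives pivot columns X1,X3; rank = 2
Pivot set = {X1,X3}, free = {X2,X4,X5,X6,X7,X8}
RREF:
  r0: [   1   -1    0    1    0   -1   -1   -2]
  r1: [   0    0    1   -1   -1    0    0    1]
  r2: [   0    0    0    0    0    0    0    0]
Fix exponent of X4 at 1, X2 at 0, X5 at 0, X6 at 0, X7 at 0, X8 at 0; solve each RREF row for its pivot's exponent:
  r0: exp(X1) + (1)·1 = 0 ⇒ exp(X1) = -1
  r1: exp(X3) + (-1)·1 = 0 ⇒ exp(X3) = 1
Π_2 = X1^-1 · X3 · X4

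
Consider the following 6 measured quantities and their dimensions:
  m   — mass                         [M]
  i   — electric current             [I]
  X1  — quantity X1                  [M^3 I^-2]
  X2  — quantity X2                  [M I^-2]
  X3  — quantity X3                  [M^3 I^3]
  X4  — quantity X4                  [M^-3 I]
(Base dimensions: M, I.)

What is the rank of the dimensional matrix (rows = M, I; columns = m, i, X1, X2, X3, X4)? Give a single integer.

2

Exponent matrix [M,I] × [m,i,X1,X2,X3,X4]:
  M: [ 1  0  3  1  3 -3]
  I: [ 0  1 -2 -2  3  1]
RREF → pivots at {m,i} ⇒ r = 2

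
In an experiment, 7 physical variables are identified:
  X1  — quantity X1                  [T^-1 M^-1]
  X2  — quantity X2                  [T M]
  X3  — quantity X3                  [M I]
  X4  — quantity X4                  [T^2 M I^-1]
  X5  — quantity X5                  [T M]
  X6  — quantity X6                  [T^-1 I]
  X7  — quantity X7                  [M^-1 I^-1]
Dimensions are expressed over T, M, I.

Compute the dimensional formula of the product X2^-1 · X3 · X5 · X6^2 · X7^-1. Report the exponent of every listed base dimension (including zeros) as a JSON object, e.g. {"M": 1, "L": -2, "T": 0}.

Exponent matrix [T,M,I] × [X1,X2,X3,X4,X5,X6,X7]:
  T: [-1  1  0  2  1 -1  0]
  M: [-1  1  1  1  1  0 -1]
  I: [ 0  0  1 -1  0  1 -1]
  [T]: (-1)·1+(1)·0+(1)·1+(2)·-1+(-1)·0 = -2
  [M]: (-1)·1+(1)·1+(1)·1+(2)·0+(-1)·-1 = 2
  [I]: (-1)·0+(1)·1+(1)·0+(2)·1+(-1)·-1 = 4
⇒ T^-2 M^2 I^4

{"T": -2, "M": 2, "I": 4}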